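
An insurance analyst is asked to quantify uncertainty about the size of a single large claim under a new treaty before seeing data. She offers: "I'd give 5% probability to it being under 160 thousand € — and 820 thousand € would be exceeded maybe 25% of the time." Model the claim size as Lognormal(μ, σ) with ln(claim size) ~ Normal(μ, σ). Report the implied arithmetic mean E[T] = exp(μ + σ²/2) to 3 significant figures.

If T ~ Lognormal(μ,σ) then ln T ~ Normal(μ,σ), so the p-quantile of ln T is μ + z_p·σ.
ln(160) = 5.075 and ln(820) = 6.709; z_{0.05} = -1.645, z_{0.75} = 0.6745.
σ = (6.709 − 5.075)/(0.6745 − (-1.645)) = 0.705.
μ = 5.075 − (-1.645)·0.705 = 6.234.
E[T] = exp(μ + σ²/2) = exp(6.234 + 0.2482) = 653 thousand €.

E[T] ≈ 653 thousand €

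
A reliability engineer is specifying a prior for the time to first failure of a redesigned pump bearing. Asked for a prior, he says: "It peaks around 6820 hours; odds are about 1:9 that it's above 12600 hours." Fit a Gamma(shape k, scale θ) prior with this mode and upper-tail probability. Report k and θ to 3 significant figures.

Gamma(k,θ) with k>1 has mode (k−1)θ, so θ = 6820/(k−1).
Need P(X < 12600) = 0.9 with θ tied to k this way. Start at k = 2, θ = 6820: P(X<12600) ≈ 0.551.
Too low — raise k to concentrate. Iterating converges to k ≈ 6.06.
Then θ = 6820/(6.06−1) ≈ 1350.

k ≈ 6.06, θ ≈ 1350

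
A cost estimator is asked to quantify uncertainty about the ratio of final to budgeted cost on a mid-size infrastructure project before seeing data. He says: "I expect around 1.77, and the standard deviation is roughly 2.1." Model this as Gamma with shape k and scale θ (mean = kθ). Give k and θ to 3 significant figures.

k ≈ 0.71, θ ≈ 2.49

For Gamma(k, scale θ): mean = kθ, variance = kθ², so CV = 1/√k.
CV = SD/mean = 2.1/1.77 = 1.186, hence k = 1/CV² = 0.71.
Then θ = mean/k = 1.77/0.71 = 2.49.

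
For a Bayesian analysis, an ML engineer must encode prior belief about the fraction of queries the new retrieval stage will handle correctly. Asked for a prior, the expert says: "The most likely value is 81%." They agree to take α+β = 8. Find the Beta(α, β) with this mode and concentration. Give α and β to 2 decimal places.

For α,β > 1 the Beta mode is (α−1)/(α+β−2). With α+β = 8, the mode is (α−1)/6.
Set (α−1)/6 = 0.81 → α = 1 + 0.81·6 = 5.86.
β = 8 − α = 2.14.

α = 5.86, β = 2.14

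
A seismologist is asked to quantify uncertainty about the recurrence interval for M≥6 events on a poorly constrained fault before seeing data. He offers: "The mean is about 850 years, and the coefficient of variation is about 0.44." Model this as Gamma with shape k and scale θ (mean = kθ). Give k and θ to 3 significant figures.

For Gamma(k, scale θ): mean = kθ, variance = kθ², so CV = 1/√k.
CV = 0.44, hence k = 1/CV² = 5.17.
Then θ = mean/k = 850/5.17 = 165.

k ≈ 5.17, θ ≈ 165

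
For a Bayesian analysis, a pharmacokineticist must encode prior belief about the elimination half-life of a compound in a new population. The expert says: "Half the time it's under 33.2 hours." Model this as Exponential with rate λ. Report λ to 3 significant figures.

λ ≈ 0.0209

Exponential median = ln 2 / λ, so λ = ln 2 / 33.2 = 0.0209.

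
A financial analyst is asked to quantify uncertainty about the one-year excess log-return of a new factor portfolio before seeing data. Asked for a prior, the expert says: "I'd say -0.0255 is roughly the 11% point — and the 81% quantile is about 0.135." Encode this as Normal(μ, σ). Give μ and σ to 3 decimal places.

For Normal(μ,σ), the p-quantile is μ + z_p·σ. Here z_{0.11} = -1.227, z_{0.81} = 0.8779.
So -0.0255 = μ − 1.227σ and 0.135 = μ + 0.8779σ.
Subtracting: σ = (0.135 − -0.0255)/(0.8779 − (-1.227)) = 0.076.
Then μ = -0.0255 − (-1.227)·0.076 = 0.068.

μ = 0.068, σ = 0.076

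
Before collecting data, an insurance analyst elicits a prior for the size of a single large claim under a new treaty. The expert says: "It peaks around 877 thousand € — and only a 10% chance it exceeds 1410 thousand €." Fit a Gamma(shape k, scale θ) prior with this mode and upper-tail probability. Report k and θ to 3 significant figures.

Gamma(k,θ) with k>1 has mode (k−1)θ, so θ = 877/(k−1).
Need P(X < 1410) = 0.9 with θ tied to k this way. Start at k = 2, θ = 877: P(X<1410) ≈ 0.478.
Too low — raise k to concentrate. Iterating converges to k ≈ 9.34.
Then θ = 877/(9.34−1) ≈ 105.

k ≈ 9.34, θ ≈ 105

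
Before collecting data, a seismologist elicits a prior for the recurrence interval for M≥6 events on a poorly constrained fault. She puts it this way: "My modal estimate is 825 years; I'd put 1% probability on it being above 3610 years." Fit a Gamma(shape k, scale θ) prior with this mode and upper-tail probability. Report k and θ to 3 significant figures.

k ≈ 2.87, θ ≈ 441

Gamma(k,θ) with k>1 has mode (k−1)θ, so θ = 825/(k−1).
Need P(X < 3610) = 0.99 with θ tied to k this way. Start at k = 2, θ = 825: P(X<3610) ≈ 0.932.
Too low — raise k to concentrate. Iterating converges to k ≈ 2.87.
Then θ = 825/(2.87−1) ≈ 441.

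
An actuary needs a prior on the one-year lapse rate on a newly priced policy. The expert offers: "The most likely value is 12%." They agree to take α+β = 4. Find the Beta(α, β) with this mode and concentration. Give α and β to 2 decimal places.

α = 1.24, β = 2.76

For α,β > 1 the Beta mode is (α−1)/(α+β−2). With α+β = 4, the mode is (α−1)/2.
Set (α−1)/2 = 0.12 → α = 1 + 0.12·2 = 1.24.
β = 4 − α = 2.76.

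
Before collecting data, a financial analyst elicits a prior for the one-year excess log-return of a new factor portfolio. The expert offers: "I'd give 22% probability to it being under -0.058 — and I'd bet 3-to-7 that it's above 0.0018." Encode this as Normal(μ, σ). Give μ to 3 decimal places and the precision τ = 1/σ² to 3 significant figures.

The p-quantile of Normal(μ,σ) is μ + z_p·σ, with z_{0.22} = -0.7722 and z_{0.7} = 0.5244.
Eliminate σ: μ = (z₂·x₁ − z₁·x₂)/(z₂ − z₁) = (0.5244·-0.058 − (-0.7722)·0.0018)/1.297 = -0.022.
Then σ = (x₂ − x₁)/(z₂ − z₁) = (0.0018 − -0.058)/1.297 = 0.046.
Precision τ = 1/σ² = 1/0.04612² = 470.

μ = -0.022, τ = 470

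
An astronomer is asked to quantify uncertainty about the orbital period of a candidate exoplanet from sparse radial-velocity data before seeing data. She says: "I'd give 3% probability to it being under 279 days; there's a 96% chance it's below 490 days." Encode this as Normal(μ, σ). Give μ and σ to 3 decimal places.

The p-quantile of Normal(μ,σ) is μ + z_p·σ, with z_{0.03} = -1.881 and z_{0.96} = 1.751.
Eliminate σ: μ = (z₂·x₁ − z₁·x₂)/(z₂ − z₁) = (1.751·279 − (-1.881)·490)/3.631 = 388.280.
Then σ = (x₂ − x₁)/(z₂ − z₁) = (490 − 279)/3.631 = 58.103.

μ = 388.280, σ = 58.103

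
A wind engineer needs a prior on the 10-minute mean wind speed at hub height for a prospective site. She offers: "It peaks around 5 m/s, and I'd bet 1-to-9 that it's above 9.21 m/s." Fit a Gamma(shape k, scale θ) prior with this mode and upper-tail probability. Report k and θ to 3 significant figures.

Gamma(k,θ) with k>1 has mode (k−1)θ, so θ = 5/(k−1).
Need P(X < 9.21) = 0.9 with θ tied to k this way. Start at k = 2, θ = 5: P(X<9.21) ≈ 0.550.
Too low — raise k to concentrate. Iterating converges to k ≈ 6.11.
Then θ = 5/(6.11−1) ≈ 0.978.

k ≈ 6.11, θ ≈ 0.978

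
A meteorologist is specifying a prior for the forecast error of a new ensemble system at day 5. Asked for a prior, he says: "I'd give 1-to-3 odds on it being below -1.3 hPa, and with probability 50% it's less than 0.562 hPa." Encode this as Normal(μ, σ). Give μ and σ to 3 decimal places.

μ = 0.562, σ = 2.761

For Normal(μ,σ), the p-quantile is μ + z_p·σ. Here z_{0.25} = -0.6745, z_{0.5} = 0.
So -1.3 = μ − 0.6745σ and 0.562 = μ + 0σ.
Subtracting: σ = (0.562 − -1.3)/(0 − (-0.6745)) = 2.761.
Then μ = -1.3 − (-0.6745)·2.761 = 0.562.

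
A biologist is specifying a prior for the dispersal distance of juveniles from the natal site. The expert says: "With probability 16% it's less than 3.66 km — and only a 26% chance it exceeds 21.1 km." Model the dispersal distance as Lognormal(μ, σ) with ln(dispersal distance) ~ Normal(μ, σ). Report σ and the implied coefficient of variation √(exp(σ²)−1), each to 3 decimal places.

If T ~ Lognormal(μ,σ) then ln T ~ Normal(μ,σ), so the p-quantile of ln T is μ + z_p·σ.
ln(3.66) = 1.297 and ln(21.1) = 3.049; z_{0.16} = -0.9945, z_{0.74} = 0.6433.
σ = (3.049 − 1.297)/(0.6433 − (-0.9945)) = 1.070.
μ = 1.297 − (-0.9945)·1.070 = 2.361.
CV = √(exp(σ²)−1) = √(exp(1.1441)−1) = 1.463.

σ ≈ 1.070, CV ≈ 1.463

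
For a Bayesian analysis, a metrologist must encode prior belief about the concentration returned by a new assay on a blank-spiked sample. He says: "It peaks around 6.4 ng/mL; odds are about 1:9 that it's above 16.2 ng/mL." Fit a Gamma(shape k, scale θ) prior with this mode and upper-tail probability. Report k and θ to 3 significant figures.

k ≈ 3.23, θ ≈ 2.88

Gamma(k,θ) with k>1 has mode (k−1)θ, so θ = 6.4/(k−1).
Need P(X < 16.2) = 0.9 with θ tied to k this way. Start at k = 2, θ = 6.4: P(X<16.2) ≈ 0.719.
Too low — raise k to concentrate. Iterating converges to k ≈ 3.23.
Then θ = 6.4/(3.23−1) ≈ 2.88.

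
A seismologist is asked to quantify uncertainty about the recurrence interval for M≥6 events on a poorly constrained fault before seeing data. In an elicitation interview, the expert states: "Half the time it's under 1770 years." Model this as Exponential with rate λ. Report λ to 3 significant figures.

Exponential median = ln 2 / λ, so λ = ln 2 / 1770.0 = 0.000392.

λ ≈ 0.000392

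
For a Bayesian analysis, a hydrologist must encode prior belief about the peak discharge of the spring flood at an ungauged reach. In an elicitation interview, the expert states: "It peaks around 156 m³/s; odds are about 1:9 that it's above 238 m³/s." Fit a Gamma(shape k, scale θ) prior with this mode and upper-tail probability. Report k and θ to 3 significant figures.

k ≈ 11.5, θ ≈ 14.9

Gamma(k,θ) with k>1 has mode (k−1)θ, so θ = 156/(k−1).
Need P(X < 238) = 0.9 with θ tied to k this way. Start at k = 2, θ = 156: P(X<238) ≈ 0.451.
Too low — raise k to concentrate. Iterating converges to k ≈ 11.5.
Then θ = 156/(11.5−1) ≈ 14.9.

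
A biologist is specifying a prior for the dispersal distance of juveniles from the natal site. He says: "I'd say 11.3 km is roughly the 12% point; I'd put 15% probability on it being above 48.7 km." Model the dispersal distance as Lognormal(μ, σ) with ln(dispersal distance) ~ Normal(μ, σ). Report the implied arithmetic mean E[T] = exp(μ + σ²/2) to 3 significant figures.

If T ~ Lognormal(μ,σ) then ln T ~ Normal(μ,σ), so the p-quantile of ln T is μ + z_p·σ.
ln(11.3) = 2.425 and ln(48.7) = 3.886; z_{0.12} = -1.175, z_{0.85} = 1.036.
σ = (3.886 − 2.425)/(1.036 − (-1.175)) = 0.661.
μ = 2.425 − (-1.175)·0.661 = 3.201.
E[T] = exp(μ + σ²/2) = exp(3.201 + 0.2182) = 30.5 km.

E[T] ≈ 30.5 km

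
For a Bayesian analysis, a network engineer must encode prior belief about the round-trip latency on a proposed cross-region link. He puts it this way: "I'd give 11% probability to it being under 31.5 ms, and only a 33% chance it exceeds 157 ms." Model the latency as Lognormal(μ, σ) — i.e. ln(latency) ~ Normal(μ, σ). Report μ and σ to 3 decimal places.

If T ~ Lognormal(μ,σ) then ln T ~ Normal(μ,σ), so the p-quantile of ln T is μ + z_p·σ.
ln(31.5) = 3.45 and ln(157) = 5.056; z_{0.11} = -1.227, z_{0.67} = 0.4399.
σ = (5.056 − 3.45)/(0.4399 − (-1.227)) = 0.964.
μ = 3.45 − (-1.227)·0.964 = 4.632.

μ ≈ 4.632, σ ≈ 0.964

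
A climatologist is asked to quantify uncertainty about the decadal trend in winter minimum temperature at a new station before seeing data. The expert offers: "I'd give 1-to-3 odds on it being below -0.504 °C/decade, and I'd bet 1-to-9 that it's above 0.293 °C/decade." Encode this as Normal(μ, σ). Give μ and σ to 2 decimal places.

For Normal(μ,σ), the p-quantile is μ + z_p·σ. Here z_{0.25} = -0.6745, z_{0.9} = 1.282.
So -0.504 = μ − 0.6745σ and 0.293 = μ + 1.282σ.
Subtracting: σ = (0.293 − -0.504)/(1.282 − (-0.6745)) = 0.41.
Then μ = -0.504 − (-0.6745)·0.41 = -0.23.

μ = -0.23, σ = 0.41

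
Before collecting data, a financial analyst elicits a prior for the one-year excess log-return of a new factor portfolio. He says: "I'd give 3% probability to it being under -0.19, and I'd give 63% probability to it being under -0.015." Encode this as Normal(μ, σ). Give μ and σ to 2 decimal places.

The p-quantile of Normal(μ,σ) is μ + z_p·σ, with z_{0.03} = -1.881 and z_{0.63} = 0.3319.
Eliminate σ: μ = (z₂·x₁ − z₁·x₂)/(z₂ − z₁) = (0.3319·-0.19 − (-1.881)·-0.015)/2.213 = -0.04.
Then σ = (x₂ − x₁)/(z₂ − z₁) = (-0.015 − -0.19)/2.213 = 0.08.

μ = -0.04, σ = 0.08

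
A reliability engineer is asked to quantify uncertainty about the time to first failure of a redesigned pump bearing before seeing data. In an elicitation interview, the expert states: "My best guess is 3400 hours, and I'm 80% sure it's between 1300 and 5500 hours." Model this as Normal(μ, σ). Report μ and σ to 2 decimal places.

A symmetric 80% interval runs μ ± z·σ with z = 1.282.
Half-width = 2100, so σ = 2100/1.282 = 1638.64.
μ is the stated best guess, 3400.00.

μ = 3400.00, σ = 1638.64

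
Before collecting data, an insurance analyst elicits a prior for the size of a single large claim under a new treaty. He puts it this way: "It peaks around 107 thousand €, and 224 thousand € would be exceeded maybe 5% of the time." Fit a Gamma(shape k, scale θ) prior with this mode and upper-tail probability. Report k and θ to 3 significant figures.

Gamma(k,θ) with k>1 has mode (k−1)θ, so θ = 107/(k−1).
Need P(X < 224) = 0.95 with θ tied to k this way. Start at k = 2, θ = 107: P(X<224) ≈ 0.619.
Too low — raise k to concentrate. Iterating converges to k ≈ 6.06.
Then θ = 107/(6.06−1) ≈ 21.1.

k ≈ 6.06, θ ≈ 21.1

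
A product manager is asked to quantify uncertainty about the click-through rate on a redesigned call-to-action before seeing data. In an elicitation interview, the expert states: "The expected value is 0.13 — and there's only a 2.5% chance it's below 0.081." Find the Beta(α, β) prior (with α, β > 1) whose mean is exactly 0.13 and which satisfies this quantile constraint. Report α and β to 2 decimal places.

With mean 0.13 fixed, write α = 0.13s, β = 0.87s where s = α+β.
Need P(θ < 0.081) = 0.025 under Beta(0.13s, 0.87s). Normal approximation: (q−m)/√(m(1−m)/s) ≈ z_{0.025} = -1.96, so s ≈ 0.13·0.87·(-1.96)²/(0.081−0.13)² = 181.0.
At s = 181.0: P(θ<0.081) ≈ 0.015. Adjusting to match 0.025 gives s ≈ 148.30.
So α = 0.13·148.30 ≈ 19.28, β = 0.87·148.30 ≈ 129.02.

α ≈ 19.28, β ≈ 129.02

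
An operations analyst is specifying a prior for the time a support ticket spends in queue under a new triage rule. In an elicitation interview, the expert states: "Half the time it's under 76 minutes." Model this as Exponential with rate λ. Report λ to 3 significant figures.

λ ≈ 0.00912

Exponential median = ln 2 / λ, so λ = ln 2 / 76.0 = 0.00912.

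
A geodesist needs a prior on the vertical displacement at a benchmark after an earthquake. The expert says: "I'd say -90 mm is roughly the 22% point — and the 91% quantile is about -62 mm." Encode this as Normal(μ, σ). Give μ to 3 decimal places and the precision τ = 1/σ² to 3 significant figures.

For Normal(μ,σ), the p-quantile is μ + z_p·σ. Here z_{0.22} = -0.7722, z_{0.91} = 1.341.
So -90 = μ − 0.7722σ and -62 = μ + 1.341σ.
Subtracting: σ = (-62 − -90)/(1.341 − (-0.7722)) = 13.252.
Then μ = -90 − (-0.7722)·13.252 = -79.767.
Precision τ = 1/σ² = 1/13.25² = 0.00569.

μ = -79.767, τ = 0.00569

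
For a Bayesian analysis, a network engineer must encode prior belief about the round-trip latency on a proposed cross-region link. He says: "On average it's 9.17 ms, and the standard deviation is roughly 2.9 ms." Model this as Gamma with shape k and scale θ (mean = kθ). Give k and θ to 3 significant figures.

k ≈ 10, θ ≈ 0.917

For Gamma(k, scale θ): mean = kθ, variance = kθ², so CV = 1/√k.
CV = SD/mean = 2.9/9.17 = 0.3162, hence k = 1/CV² = 10.
Then θ = mean/k = 9.17/10 = 0.917.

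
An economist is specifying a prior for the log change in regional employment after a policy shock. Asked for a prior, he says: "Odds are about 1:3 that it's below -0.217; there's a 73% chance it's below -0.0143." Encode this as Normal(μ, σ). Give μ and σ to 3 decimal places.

For Normal(μ,σ), the p-quantile is μ + z_p·σ. Here z_{0.25} = -0.6745, z_{0.73} = 0.6128.
So -0.217 = μ − 0.6745σ and -0.0143 = μ + 0.6128σ.
Subtracting: σ = (-0.0143 − -0.217)/(0.6128 − (-0.6745)) = 0.157.
Then μ = -0.217 − (-0.6745)·0.157 = -0.111.

μ = -0.111, σ = 0.157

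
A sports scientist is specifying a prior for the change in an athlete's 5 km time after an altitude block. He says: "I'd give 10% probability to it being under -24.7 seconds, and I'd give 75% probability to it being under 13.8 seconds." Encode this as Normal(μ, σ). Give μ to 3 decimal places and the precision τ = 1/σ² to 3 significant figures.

μ = 0.524, τ = 0.00258

For Normal(μ,σ), the p-quantile is μ + z_p·σ. Here z_{0.1} = -1.282, z_{0.75} = 0.6745.
So -24.7 = μ − 1.282σ and 13.8 = μ + 0.6745σ.
Subtracting: σ = (13.8 − -24.7)/(0.6745 − (-1.282)) = 19.683.
Then μ = -24.7 − (-1.282)·19.683 = 0.524.
Precision τ = 1/σ² = 1/19.68² = 0.00258.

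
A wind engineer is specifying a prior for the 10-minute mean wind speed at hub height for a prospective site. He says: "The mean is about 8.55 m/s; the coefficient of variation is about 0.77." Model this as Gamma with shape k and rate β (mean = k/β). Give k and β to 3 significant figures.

For Gamma(k, rate β): mean = k/β, variance = k/β², so CV = 1/√k.
CV = 0.77, hence k = 1/CV² = 1.69.
Then β = k/mean = 1.69/8.55 = 0.197.

k ≈ 1.69, β ≈ 0.197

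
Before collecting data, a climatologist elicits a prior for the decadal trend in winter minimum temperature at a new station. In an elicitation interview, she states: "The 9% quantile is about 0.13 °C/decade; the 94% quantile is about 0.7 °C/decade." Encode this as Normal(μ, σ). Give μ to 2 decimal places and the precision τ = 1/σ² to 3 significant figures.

The p-quantile of Normal(μ,σ) is μ + z_p·σ, with z_{0.09} = -1.341 and z_{0.94} = 1.555.
Eliminate σ: μ = (z₂·x₁ − z₁·x₂)/(z₂ − z₁) = (1.555·0.13 − (-1.341)·0.7)/2.896 = 0.39.
Then σ = (x₂ − x₁)/(z₂ − z₁) = (0.7 − 0.13)/2.896 = 0.20.
Precision τ = 1/σ² = 1/0.1969² = 25.8.

μ = 0.39, τ = 25.8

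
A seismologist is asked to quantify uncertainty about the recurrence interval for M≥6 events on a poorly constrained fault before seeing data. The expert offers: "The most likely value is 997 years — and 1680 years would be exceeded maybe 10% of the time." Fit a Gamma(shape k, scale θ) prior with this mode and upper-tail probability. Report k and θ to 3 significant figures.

Gamma(k,θ) with k>1 has mode (k−1)θ, so θ = 997/(k−1).
Need P(X < 1680) = 0.9 with θ tied to k this way. Start at k = 2, θ = 997: P(X<1680) ≈ 0.502.
Too low — raise k to concentrate. Iterating converges to k ≈ 7.95.
Then θ = 997/(7.95−1) ≈ 144.

k ≈ 7.95, θ ≈ 144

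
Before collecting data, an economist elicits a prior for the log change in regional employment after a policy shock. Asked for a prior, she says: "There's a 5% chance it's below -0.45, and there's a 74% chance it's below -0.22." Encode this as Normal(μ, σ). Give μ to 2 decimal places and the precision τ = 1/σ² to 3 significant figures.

The p-quantile of Normal(μ,σ) is μ + z_p·σ, with z_{0.05} = -1.645 and z_{0.74} = 0.6433.
Eliminate σ: μ = (z₂·x₁ − z₁·x₂)/(z₂ − z₁) = (0.6433·-0.45 − (-1.645)·-0.22)/2.288 = -0.28.
Then σ = (x₂ − x₁)/(z₂ − z₁) = (-0.22 − -0.45)/2.288 = 0.10.
Precision τ = 1/σ² = 1/0.1005² = 99.

μ = -0.28, τ = 99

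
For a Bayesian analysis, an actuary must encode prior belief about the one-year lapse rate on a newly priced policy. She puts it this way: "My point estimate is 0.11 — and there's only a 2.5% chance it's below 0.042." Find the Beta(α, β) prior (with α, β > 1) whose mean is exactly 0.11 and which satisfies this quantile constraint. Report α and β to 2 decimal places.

With mean 0.11 fixed, write α = 0.11s, β = 0.89s where s = α+β.
Need P(θ < 0.042) = 0.025 under Beta(0.11s, 0.89s). Normal approximation: (q−m)/√(m(1−m)/s) ≈ z_{0.025} = -1.96, so s ≈ 0.11·0.89·(-1.96)²/(0.042−0.11)² = 81.3.
At s = 81.3: P(θ<0.042) ≈ 0.007. Adjusting to match 0.025 gives s ≈ 54.02.
So α = 0.11·54.02 ≈ 5.94, β = 0.89·54.02 ≈ 48.07.

α ≈ 5.94, β ≈ 48.07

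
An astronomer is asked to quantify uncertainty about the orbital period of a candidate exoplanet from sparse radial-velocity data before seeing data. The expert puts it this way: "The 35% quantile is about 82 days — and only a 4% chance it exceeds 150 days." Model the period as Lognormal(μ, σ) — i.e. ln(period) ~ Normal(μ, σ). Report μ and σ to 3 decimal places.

If T ~ Lognormal(μ,σ) then ln T ~ Normal(μ,σ), so the p-quantile of ln T is μ + z_p·σ.
ln(82) = 4.407 and ln(150) = 5.011; z_{0.35} = -0.3853, z_{0.96} = 1.751.
σ = (5.011 − 4.407)/(1.751 − (-0.3853)) = 0.283.
μ = 4.407 − (-0.3853)·0.283 = 4.516.

μ ≈ 4.516, σ ≈ 0.283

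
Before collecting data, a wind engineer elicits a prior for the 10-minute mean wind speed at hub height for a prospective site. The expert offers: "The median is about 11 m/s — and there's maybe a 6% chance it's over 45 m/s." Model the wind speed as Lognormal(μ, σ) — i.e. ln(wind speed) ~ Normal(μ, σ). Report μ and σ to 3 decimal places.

μ ≈ 2.398, σ ≈ 0.906

If T ~ Lognormal(μ,σ) then ln T ~ Normal(μ,σ), so the p-quantile of ln T is μ + z_p·σ.
ln(11) = 2.398 and ln(45) = 3.807; z_{0.5} = 0, z_{0.94} = 1.555.
σ = (3.807 − 2.398)/(1.555 − (0)) = 0.906.
μ = 2.398 − (0)·0.906 = 2.398.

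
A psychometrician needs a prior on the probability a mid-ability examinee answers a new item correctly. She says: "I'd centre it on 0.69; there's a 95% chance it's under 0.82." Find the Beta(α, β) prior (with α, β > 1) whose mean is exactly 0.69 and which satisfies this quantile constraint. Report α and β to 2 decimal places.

α ≈ 20.42, β ≈ 9.18

With mean 0.69 fixed, write α = 0.69s, β = 0.31s where s = α+β.
Need P(θ < 0.82) = 0.95 under Beta(0.69s, 0.31s). Normal approximation: (q−m)/√(m(1−m)/s) ≈ z_{0.95} = 1.64, so s ≈ 0.69·0.31·(1.64)²/(0.82−0.69)² = 34.2.
At s = 34.2: P(θ<0.82) ≈ 0.962. Adjusting to match 0.95 gives s ≈ 29.60.
So α = 0.69·29.60 ≈ 20.42, β = 0.31·29.60 ≈ 9.18.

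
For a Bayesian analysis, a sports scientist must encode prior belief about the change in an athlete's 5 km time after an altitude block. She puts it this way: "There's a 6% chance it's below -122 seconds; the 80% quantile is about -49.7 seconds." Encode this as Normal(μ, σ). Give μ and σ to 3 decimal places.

μ = -75.092, σ = 30.170

For Normal(μ,σ), the p-quantile is μ + z_p·σ. Here z_{0.06} = -1.555, z_{0.8} = 0.8416.
So -122 = μ − 1.555σ and -49.7 = μ + 0.8416σ.
Subtracting: σ = (-49.7 − -122)/(0.8416 − (-1.555)) = 30.170.
Then μ = -122 − (-1.555)·30.170 = -75.092.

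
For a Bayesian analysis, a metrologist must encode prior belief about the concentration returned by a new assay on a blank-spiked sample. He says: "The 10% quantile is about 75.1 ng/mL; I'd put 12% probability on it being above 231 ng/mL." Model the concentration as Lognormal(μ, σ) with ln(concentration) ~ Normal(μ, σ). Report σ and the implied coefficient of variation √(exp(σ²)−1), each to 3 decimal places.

σ ≈ 0.457, CV ≈ 0.482

If T ~ Lognormal(μ,σ) then ln T ~ Normal(μ,σ), so the p-quantile of ln T is μ + z_p·σ.
ln(75.1) = 4.319 and ln(231) = 5.442; z_{0.1} = -1.282, z_{0.88} = 1.175.
σ = (5.442 − 4.319)/(1.175 − (-1.282)) = 0.457.
μ = 4.319 − (-1.282)·0.457 = 4.905.
CV = √(exp(σ²)−1) = √(exp(0.2092)−1) = 0.482.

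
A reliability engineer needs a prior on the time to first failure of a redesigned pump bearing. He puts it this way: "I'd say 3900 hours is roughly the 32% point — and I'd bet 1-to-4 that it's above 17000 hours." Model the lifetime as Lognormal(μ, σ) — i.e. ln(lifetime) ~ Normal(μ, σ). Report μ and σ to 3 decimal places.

If T ~ Lognormal(μ,σ) then ln T ~ Normal(μ,σ), so the p-quantile of ln T is μ + z_p·σ.
ln(3900) = 8.269 and ln(17000) = 9.741; z_{0.32} = -0.4677, z_{0.8} = 0.8416.
σ = (9.741 − 8.269)/(0.8416 − (-0.4677)) = 1.124.
μ = 8.269 − (-0.4677)·1.124 = 8.795.

μ ≈ 8.795, σ ≈ 1.124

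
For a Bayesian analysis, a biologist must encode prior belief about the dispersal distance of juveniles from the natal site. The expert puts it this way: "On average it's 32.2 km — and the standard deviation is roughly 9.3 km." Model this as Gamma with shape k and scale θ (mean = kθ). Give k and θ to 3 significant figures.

k ≈ 12, θ ≈ 2.69

For Gamma(k, scale θ): mean = kθ, variance = kθ², so CV = 1/√k.
CV = SD/mean = 9.3/32.2 = 0.2888, hence k = 1/CV² = 12.
Then θ = mean/k = 32.2/12 = 2.69.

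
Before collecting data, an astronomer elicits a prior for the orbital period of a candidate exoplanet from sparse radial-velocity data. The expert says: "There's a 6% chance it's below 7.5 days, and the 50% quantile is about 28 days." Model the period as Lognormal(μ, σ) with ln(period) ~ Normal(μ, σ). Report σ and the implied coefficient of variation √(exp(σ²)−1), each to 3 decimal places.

σ ≈ 0.847, CV ≈ 1.025

If T ~ Lognormal(μ,σ) then ln T ~ Normal(μ,σ), so the p-quantile of ln T is μ + z_p·σ.
ln(7.5) = 2.015 and ln(28) = 3.332; z_{0.06} = -1.555, z_{0.5} = 0.
σ = (3.332 − 2.015)/(0 − (-1.555)) = 0.847.
μ = 2.015 − (-1.555)·0.847 = 3.332.
CV = √(exp(σ²)−1) = √(exp(0.7179)−1) = 1.025.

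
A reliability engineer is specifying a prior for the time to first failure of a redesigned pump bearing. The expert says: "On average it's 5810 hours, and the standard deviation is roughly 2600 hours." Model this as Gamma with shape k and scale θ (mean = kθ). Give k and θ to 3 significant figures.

For Gamma(k, scale θ): mean = kθ, variance = kθ², so CV = 1/√k.
CV = SD/mean = 2600/5810 = 0.4475, hence k = 1/CV² = 4.99.
Then θ = mean/k = 5810/4.99 = 1160.

k ≈ 4.99, θ ≈ 1160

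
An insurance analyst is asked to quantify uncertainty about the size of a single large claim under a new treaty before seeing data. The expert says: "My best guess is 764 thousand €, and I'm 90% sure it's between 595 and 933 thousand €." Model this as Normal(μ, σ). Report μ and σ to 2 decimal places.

μ = 764.00, σ = 102.74

A symmetric 90% interval runs μ ± z·σ with z = 1.645.
Half-width = 169, so σ = 169/1.645 = 102.74.
μ is the stated best guess, 764.00.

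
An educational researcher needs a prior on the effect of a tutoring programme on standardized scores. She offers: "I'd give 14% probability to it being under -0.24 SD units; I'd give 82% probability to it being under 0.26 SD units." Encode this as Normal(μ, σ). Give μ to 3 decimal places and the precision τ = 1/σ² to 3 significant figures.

For Normal(μ,σ), the p-quantile is μ + z_p·σ. Here z_{0.14} = -1.08, z_{0.82} = 0.9154.
So -0.24 = μ − 1.08σ and 0.26 = μ + 0.9154σ.
Subtracting: σ = (0.26 − -0.24)/(0.9154 − (-1.08)) = 0.251.
Then μ = -0.24 − (-1.08)·0.251 = 0.031.
Precision τ = 1/σ² = 1/0.2505² = 15.9.

μ = 0.031, τ = 15.9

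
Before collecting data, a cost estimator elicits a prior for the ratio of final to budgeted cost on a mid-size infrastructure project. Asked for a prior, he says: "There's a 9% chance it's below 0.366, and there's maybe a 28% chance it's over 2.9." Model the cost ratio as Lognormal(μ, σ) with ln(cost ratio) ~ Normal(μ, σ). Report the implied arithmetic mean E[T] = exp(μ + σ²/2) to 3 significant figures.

If T ~ Lognormal(μ,σ) then ln T ~ Normal(μ,σ), so the p-quantile of ln T is μ + z_p·σ.
ln(0.366) = -1.005 and ln(2.9) = 1.065; z_{0.09} = -1.341, z_{0.72} = 0.5828.
σ = (1.065 − -1.005)/(0.5828 − (-1.341)) = 1.076.
μ = -1.005 − (-1.341)·1.076 = 0.438.
E[T] = exp(μ + σ²/2) = exp(0.438 + 0.5789) = 2.76.

E[T] ≈ 2.76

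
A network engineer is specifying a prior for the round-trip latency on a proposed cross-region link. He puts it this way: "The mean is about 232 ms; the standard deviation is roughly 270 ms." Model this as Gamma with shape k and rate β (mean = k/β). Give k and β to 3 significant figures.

k ≈ 0.738, β ≈ 0.00318

For Gamma(k, rate β): mean = k/β, variance = k/β², so CV = 1/√k.
CV = SD/mean = 270/232 = 1.164, hence k = 1/CV² = 0.738.
Then β = k/mean = 0.738/232 = 0.00318.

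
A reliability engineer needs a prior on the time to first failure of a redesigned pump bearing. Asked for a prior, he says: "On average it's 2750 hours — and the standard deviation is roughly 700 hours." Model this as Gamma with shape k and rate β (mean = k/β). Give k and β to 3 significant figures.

For Gamma(k, rate β): mean = k/β, variance = k/β², so CV = 1/√k.
CV = SD/mean = 700/2750 = 0.2545, hence k = 1/CV² = 15.4.
Then β = k/mean = 15.4/2750 = 0.00561.

k ≈ 15.4, β ≈ 0.00561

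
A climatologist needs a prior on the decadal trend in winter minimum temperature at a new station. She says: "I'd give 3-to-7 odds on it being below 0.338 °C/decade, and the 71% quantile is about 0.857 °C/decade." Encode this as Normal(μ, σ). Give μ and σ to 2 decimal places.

The p-quantile of Normal(μ,σ) is μ + z_p·σ, with z_{0.3} = -0.5244 and z_{0.71} = 0.5534.
Eliminate σ: μ = (z₂·x₁ − z₁·x₂)/(z₂ − z₁) = (0.5534·0.338 − (-0.5244)·0.857)/1.078 = 0.59.
Then σ = (x₂ − x₁)/(z₂ − z₁) = (0.857 − 0.338)/1.078 = 0.48.

μ = 0.59, σ = 0.48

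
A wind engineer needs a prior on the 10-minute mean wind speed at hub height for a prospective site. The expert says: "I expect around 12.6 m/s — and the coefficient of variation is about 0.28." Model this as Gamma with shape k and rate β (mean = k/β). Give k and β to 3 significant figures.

For Gamma(k, rate β): mean = k/β, variance = k/β², so CV = 1/√k.
CV = 0.28, hence k = 1/CV² = 12.8.
Then β = k/mean = 12.8/12.6 = 1.01.

k ≈ 12.8, β ≈ 1.01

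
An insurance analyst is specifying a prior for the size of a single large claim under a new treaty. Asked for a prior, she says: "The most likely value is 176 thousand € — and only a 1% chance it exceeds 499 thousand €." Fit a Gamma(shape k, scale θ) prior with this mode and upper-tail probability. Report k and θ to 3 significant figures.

k ≈ 5.2, θ ≈ 41.9

Gamma(k,θ) with k>1 has mode (k−1)θ, so θ = 176/(k−1).
Need P(X < 499) = 0.99 with θ tied to k this way. Start at k = 2, θ = 176: P(X<499) ≈ 0.775.
Too low — raise k to concentrate. Iterating converges to k ≈ 5.2.
Then θ = 176/(5.2−1) ≈ 41.9.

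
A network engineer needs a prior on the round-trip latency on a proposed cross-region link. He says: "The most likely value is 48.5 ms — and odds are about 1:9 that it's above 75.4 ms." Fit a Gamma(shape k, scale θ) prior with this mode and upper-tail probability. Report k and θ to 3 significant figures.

Gamma(k,θ) with k>1 has mode (k−1)θ, so θ = 48.5/(k−1).
Need P(X < 75.4) = 0.9 with θ tied to k this way. Start at k = 2, θ = 48.5: P(X<75.4) ≈ 0.460.
Too low — raise k to concentrate. Iterating converges to k ≈ 10.6.
Then θ = 48.5/(10.6−1) ≈ 5.05.

k ≈ 10.6, θ ≈ 5.05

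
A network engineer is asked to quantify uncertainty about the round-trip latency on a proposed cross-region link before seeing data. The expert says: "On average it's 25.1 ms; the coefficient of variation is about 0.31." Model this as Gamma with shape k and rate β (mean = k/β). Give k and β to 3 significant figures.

k ≈ 10.4, β ≈ 0.415

For Gamma(k, rate β): mean = k/β, variance = k/β², so CV = 1/√k.
CV = 0.31, hence k = 1/CV² = 10.4.
Then β = k/mean = 10.4/25.1 = 0.415.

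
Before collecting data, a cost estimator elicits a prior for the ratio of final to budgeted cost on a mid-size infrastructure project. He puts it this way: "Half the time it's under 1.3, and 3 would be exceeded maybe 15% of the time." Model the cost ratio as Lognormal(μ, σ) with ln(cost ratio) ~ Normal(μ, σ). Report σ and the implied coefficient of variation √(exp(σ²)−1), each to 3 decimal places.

If T ~ Lognormal(μ,σ) then ln T ~ Normal(μ,σ), so the p-quantile of ln T is μ + z_p·σ.
ln(1.3) = 0.2624 and ln(3) = 1.099; z_{0.5} = 0, z_{0.85} = 1.036.
σ = (1.099 − 0.2624)/(1.036 − (0)) = 0.807.
μ = 0.2624 − (0)·0.807 = 0.262.
CV = √(exp(σ²)−1) = √(exp(0.6510)−1) = 0.958.

σ ≈ 0.807, CV ≈ 0.958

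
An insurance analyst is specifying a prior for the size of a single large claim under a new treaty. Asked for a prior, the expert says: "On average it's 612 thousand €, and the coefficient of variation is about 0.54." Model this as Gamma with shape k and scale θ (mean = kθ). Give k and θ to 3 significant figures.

For Gamma(k, scale θ): mean = kθ, variance = kθ², so CV = 1/√k.
CV = 0.54, hence k = 1/CV² = 3.43.
Then θ = mean/k = 612/3.43 = 178.

k ≈ 3.43, θ ≈ 178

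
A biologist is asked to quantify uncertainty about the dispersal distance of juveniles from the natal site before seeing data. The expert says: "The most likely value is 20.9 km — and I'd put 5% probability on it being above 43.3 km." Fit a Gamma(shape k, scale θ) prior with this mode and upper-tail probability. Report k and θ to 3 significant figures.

k ≈ 6.21, θ ≈ 4.01

Gamma(k,θ) with k>1 has mode (k−1)θ, so θ = 20.9/(k−1).
Need P(X < 43.3) = 0.95 with θ tied to k this way. Start at k = 2, θ = 20.9: P(X<43.3) ≈ 0.613.
Too low — raise k to concentrate. Iterating converges to k ≈ 6.21.
Then θ = 20.9/(6.21−1) ≈ 4.01.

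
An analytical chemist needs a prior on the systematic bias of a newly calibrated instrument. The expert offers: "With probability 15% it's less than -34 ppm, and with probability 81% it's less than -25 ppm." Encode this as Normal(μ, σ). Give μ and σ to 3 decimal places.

The p-quantile of Normal(μ,σ) is μ + z_p·σ, with z_{0.15} = -1.036 and z_{0.81} = 0.8779.
Eliminate σ: μ = (z₂·x₁ − z₁·x₂)/(z₂ − z₁) = (0.8779·-34 − (-1.036)·-25)/1.914 = -29.127.
Then σ = (x₂ − x₁)/(z₂ − z₁) = (-25 − -34)/1.914 = 4.701.

μ = -29.127, σ = 4.701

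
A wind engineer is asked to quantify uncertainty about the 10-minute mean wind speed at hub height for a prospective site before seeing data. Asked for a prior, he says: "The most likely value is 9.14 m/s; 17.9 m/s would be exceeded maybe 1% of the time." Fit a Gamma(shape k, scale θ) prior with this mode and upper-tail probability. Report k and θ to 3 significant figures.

k ≈ 11.9, θ ≈ 0.837

Gamma(k,θ) with k>1 has mode (k−1)θ, so θ = 9.14/(k−1).
Need P(X < 17.9) = 0.99 with θ tied to k this way. Start at k = 2, θ = 9.14: P(X<17.9) ≈ 0.583.
Too low — raise k to concentrate. Iterating converges to k ≈ 11.9.
Then θ = 9.14/(11.9−1) ≈ 0.837.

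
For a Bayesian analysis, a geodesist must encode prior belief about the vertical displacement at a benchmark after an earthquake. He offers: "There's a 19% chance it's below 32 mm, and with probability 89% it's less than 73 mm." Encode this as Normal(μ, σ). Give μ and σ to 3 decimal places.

μ = 49.104, σ = 19.483

The p-quantile of Normal(μ,σ) is μ + z_p·σ, with z_{0.19} = -0.8779 and z_{0.89} = 1.227.
Eliminate σ: μ = (z₂·x₁ − z₁·x₂)/(z₂ − z₁) = (1.227·32 − (-0.8779)·73)/2.104 = 49.104.
Then σ = (x₂ − x₁)/(z₂ − z₁) = (73 − 32)/2.104 = 19.483.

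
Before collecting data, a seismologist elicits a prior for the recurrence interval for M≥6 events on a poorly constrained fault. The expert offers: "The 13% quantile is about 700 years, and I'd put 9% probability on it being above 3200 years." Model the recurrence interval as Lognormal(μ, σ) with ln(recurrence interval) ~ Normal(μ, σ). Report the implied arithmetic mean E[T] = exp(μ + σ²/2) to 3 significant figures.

E[T] ≈ 1690 years

If T ~ Lognormal(μ,σ) then ln T ~ Normal(μ,σ), so the p-quantile of ln T is μ + z_p·σ.
ln(700) = 6.551 and ln(3200) = 8.071; z_{0.13} = -1.126, z_{0.91} = 1.341.
σ = (8.071 − 6.551)/(1.341 − (-1.126)) = 0.616.
μ = 6.551 − (-1.126)·0.616 = 7.245.
E[T] = exp(μ + σ²/2) = exp(7.245 + 0.1897) = 1690 years.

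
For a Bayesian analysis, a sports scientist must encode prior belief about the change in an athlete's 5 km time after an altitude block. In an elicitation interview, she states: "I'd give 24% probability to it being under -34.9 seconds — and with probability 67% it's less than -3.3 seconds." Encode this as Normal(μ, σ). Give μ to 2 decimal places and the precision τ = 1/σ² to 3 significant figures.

For Normal(μ,σ), the p-quantile is μ + z_p·σ. Here z_{0.24} = -0.7063, z_{0.67} = 0.4399.
So -34.9 = μ − 0.7063σ and -3.3 = μ + 0.4399σ.
Subtracting: σ = (-3.3 − -34.9)/(0.4399 − (-0.7063)) = 27.57.
Then μ = -34.9 − (-0.7063)·27.57 = -15.43.
Precision τ = 1/σ² = 1/27.57² = 0.00132.

μ = -15.43, τ = 0.00132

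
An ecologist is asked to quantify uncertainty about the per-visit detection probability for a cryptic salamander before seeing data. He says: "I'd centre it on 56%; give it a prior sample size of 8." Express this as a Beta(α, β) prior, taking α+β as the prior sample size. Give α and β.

α = 4.48, β = 3.52

Under the effective-sample-size interpretation, Beta(α, β) has prior mean α/(α+β) and prior sample size α+β.
So α+β = 8 and α/(α+β) = 0.56, giving α = 0.56·8 = 4.48 and β = 8 − 4.48 = 3.52.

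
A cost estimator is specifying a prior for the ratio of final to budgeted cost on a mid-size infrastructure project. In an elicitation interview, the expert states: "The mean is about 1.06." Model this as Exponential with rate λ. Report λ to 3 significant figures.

λ ≈ 0.943

Exponential mean = 1/λ, so λ = 1/1.06 = 0.943.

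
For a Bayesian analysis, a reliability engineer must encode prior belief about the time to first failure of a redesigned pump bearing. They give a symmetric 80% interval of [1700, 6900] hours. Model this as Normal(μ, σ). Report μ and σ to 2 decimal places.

A symmetric 80% interval runs μ ± z·σ with z = 1.282.
Half-width = 2600, so σ = 2600/1.282 = 2028.79.
μ is the interval midpoint, 4300.00.

μ = 4300.00, σ = 2028.79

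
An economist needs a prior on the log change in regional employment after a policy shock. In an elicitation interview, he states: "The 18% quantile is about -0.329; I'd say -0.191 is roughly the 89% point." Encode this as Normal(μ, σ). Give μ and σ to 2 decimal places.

The p-quantile of Normal(μ,σ) is μ + z_p·σ, with z_{0.18} = -0.9154 and z_{0.89} = 1.227.
Eliminate σ: μ = (z₂·x₁ − z₁·x₂)/(z₂ − z₁) = (1.227·-0.329 − (-0.9154)·-0.191)/2.142 = -0.27.
Then σ = (x₂ − x₁)/(z₂ − z₁) = (-0.191 − -0.329)/2.142 = 0.06.

μ = -0.27, σ = 0.06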